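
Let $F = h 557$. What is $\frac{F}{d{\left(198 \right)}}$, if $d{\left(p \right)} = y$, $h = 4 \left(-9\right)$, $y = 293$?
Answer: $- \frac{20052}{293} \approx -68.437$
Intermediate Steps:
$h = -36$
$d{\left(p \right)} = 293$
$F = -20052$ ($F = \left(-36\right) 557 = -20052$)
$\frac{F}{d{\left(198 \right)}} = - \frac{20052}{293}$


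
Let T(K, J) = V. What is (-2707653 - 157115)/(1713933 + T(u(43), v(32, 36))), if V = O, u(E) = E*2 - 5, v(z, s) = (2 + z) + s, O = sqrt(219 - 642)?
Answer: -34097363976/20399766173 + 179048*I*sqrt(47)/61199298519 ≈ -1.6715 + 2.0057e-5*I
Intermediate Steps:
O = 3*I*sqrt(47) (O = sqrt(-423) = 3*I*sqrt(47) ≈ 20.567*I)
v(z, s) = 2 + s + z
u(E) = -5 + 2*E (u(E) = 2*E - 5 = -5 + 2*E)
V = 3*I*sqrt(47) ≈ 20.567*I
T(K, J) = 3*I*sqrt(47)
(-2707653 - 157115)/(1713933 + T(u(43), v(32, 36))) = (-2707653 - 157115)/(1713933 + 3*I*sqrt(47)) = -2864768/(1713933 + 3*I*sqrt(47))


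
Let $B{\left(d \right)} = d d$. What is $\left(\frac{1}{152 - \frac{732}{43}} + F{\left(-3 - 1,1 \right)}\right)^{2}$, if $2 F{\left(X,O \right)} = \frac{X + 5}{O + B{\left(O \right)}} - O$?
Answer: $\frac{123904}{2105401} \approx 0.058851$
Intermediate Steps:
$B{\left(d \right)} = d^{2}$
$F{\left(X,O \right)} = - \frac{O}{2} + \frac{5 + X}{2 \left(O + O^{2}\right)}$ ($F{\left(X,O \right)} = \frac{\frac{X + 5}{O + O^{2}} - O}{2} = \frac{\frac{5 + X}{O + O^{2}} - O}{2} = \frac{- O + \frac{5 + X}{O + O^{2}}}{2} = - \frac{O}{2} + \frac{5 + X}{2 \left(O + O^{2}\right)}$)
$\left(\frac{1}{152 - \frac{732}{43}} + F{\left(-3 - 1,1 \right)}\right)^{2} = \left(\frac{1}{152 - \frac{732}{43}} + \frac{5 - 4 - 1^{2} - 1^{3}}{2 \cdot 1 \left(1 + 1\right)}\right)^{2} = \left(\frac{1}{152 - \frac{732}{43}} + \frac{1}{2} \cdot 1 \cdot \frac{1}{2} \left(5 - 4 - 1 - 1\right)\right)^{2} = \left(\frac{1}{152 - \frac{732}{43}} + \frac{1}{2} \cdot 1 \cdot \frac{1}{2} \left(-1\right)\right)^{2} = \left(\frac{1}{\frac{5804}{43}} - \frac{1}{4}\right)^{2} = \left(\frac{43}{5804} - \frac{1}{4}\right)^{2} = \left(- \frac{352}{1451}\right)^{2} = \frac{123904}{2105401}$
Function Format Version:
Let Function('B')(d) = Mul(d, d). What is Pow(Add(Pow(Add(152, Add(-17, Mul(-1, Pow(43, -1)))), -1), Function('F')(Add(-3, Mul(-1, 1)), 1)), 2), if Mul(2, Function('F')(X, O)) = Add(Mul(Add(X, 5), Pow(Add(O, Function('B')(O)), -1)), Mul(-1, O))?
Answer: Rational(123904, 2105401) ≈ 0.058851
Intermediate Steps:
Function('B')(d) = Pow(d, 2)
Function('F')(X, O) = Add(Mul(Rational(-1, 2), O), Mul(Rational(1, 2), Pow(Add(O, Pow(O, 2)), -1), Add(5, X))) (Function('F')(X, O) = Mul(Rational(1, 2), Add(Mul(Add(X, 5), Pow(Add(O, Pow(O, 2)), -1)), Mul(-1, O))) = Mul(Rational(1, 2), Add(Mul(Add(5, X), Pow(Add(O, Pow(O, 2)), -1)), Mul(-1, O))) = Mul(Rational(1, 2), Add(Mul(Pow(Add(O, Pow(O, 2)), -1), Add(5, X)), Mul(-1, O))) = Mul(Rational(1, 2), Add(Mul(-1, O), Mul(Pow(Add(O, Pow(O, 2)), -1), Add(5, X)))) = Add(Mul(Rational(-1, 2), O), Mul(Rational(1, 2), Pow(Add(O, Pow(O, 2)), -1), Add(5, X))))
Pow(Add(Pow(Add(152, Add(-17, Mul(-1, Pow(43, -1)))), -1), Function('F')(Add(-3, Mul(-1, 1)), 1)), 2) = Pow(Add(Pow(Add(152, Add(-17, Mul(-1, Pow(43, -1)))), -1), Mul(Rational(1, 2), Pow(1, -1), Pow(Add(1, 1), -1), Add(5, Add(-3, Mul(-1, 1)), Mul(-1, Pow(1, 2)), Mul(-1, Pow(1, 3))))), 2) = Pow(Add(Pow(Add(152, Add(-17, Mul(-1, Rational(1, 43)))), -1), Mul(Rational(1, 2), 1, Pow(2, -1), Add(5, Add(-3, -1), Mul(-1, 1), Mul(-1, 1)))), 2) = Pow(Add(Pow(Add(152, Add(-17, Rational(-1, 43))), -1), Mul(Rational(1, 2), 1, Rational(1, 2), Add(5, -4, -1, -1))), 2) = Pow(Add(Pow(Add(152, Rational(-732, 43)), -1), Mul(Rational(1, 2), 1, Rational(1, 2), -1)), 2) = Pow(Add(Pow(Rational(5804, 43), -1), Rational(-1, 4)), 2) = Pow(Add(Rational(43, 5804), Rational(-1, 4)), 2) = Pow(Rational(-352, 1451), 2) = Rational(123904, 2105401)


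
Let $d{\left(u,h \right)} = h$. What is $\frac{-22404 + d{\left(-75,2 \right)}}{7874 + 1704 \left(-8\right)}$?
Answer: $\frac{11201}{2879} \approx 3.8906$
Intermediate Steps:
$\frac{-22404 + d{\left(-75,2 \right)}}{7874 + 1704 \left(-8\right)} = \frac{-22404 + 2}{7874 + 1704 \left(-8\right)} = - \frac{22402}{7874 - 13632} = - \frac{22402}{-5758} = \left(-22402\right) \left(- \frac{1}{5758}\right) = \frac{11201}{2879}$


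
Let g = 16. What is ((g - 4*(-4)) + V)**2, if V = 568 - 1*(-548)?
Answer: 1317904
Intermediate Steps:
V = 1116 (V = 568 + 548 = 1116)
((g - 4*(-4)) + V)**2 = ((16 - 4*(-4)) + 1116)**2 = ((16 + 16) + 1116)**2 = (32 + 1116)**2 = 1148**2 = 1317904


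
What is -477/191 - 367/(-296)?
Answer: -71095/56536 ≈ -1.2575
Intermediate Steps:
-477/191 - 367/(-296) = -477*1/191 - 367*(-1/296) = -477/191 + 367/296 = -71095/56536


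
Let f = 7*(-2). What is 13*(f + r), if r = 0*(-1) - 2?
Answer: -208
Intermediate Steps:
f = -14
r = -2 (r = 0 - 2 = -2)
13*(f + r) = 13*(-14 - 2) = 13*(-16) = -208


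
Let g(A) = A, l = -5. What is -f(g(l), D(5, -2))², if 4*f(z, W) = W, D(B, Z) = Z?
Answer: -¼ ≈ -0.25000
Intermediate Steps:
f(z, W) = W/4
-f(g(l), D(5, -2))² = -((¼)*(-2))² = -(-½)² = -1*¼ = -¼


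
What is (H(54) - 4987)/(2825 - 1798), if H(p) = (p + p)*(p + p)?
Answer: 6677/1027 ≈ 6.5015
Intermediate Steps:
H(p) = 4*p² (H(p) = (2*p)*(2*p) = 4*p²)
(H(54) - 4987)/(2825 - 1798) = (4*54² - 4987)/(2825 - 1798) = (4*2916 - 4987)/1027 = (11664 - 4987)*(1/1027) = 6677*(1/1027) = 6677/1027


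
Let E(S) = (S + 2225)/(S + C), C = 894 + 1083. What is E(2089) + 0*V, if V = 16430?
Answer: 2157/2033 ≈ 1.0610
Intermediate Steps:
C = 1977
E(S) = (2225 + S)/(1977 + S) (E(S) = (S + 2225)/(S + 1977) = (2225 + S)/(1977 + S))
E(2089) + 0*V = (2225 + 2089)/(1977 + 2089) + 0*16430 = 4314/4066 + 0 = (1/4066)*4314 + 0 = 2157/2033 + 0 = 2157/2033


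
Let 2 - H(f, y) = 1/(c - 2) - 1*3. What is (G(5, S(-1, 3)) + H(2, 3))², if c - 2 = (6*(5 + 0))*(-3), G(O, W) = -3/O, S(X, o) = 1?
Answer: 157609/8100 ≈ 19.458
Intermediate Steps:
c = -88 (c = 2 + (6*(5 + 0))*(-3) = 2 + (6*5)*(-3) = 2 + 30*(-3) = 2 - 90 = -88)
H(f, y) = 451/90 (H(f, y) = 2 - (1/(-88 - 2) - 1*3) = 2 - (1/(-90) - 3) = 2 - (-1/90 - 3) = 2 - 1*(-271/90) = 2 + 271/90 = 451/90)
(G(5, S(-1, 3)) + H(2, 3))² = (-3/5 + 451/90)² = (-3*⅕ + 451/90)² = (-⅗ + 451/90)² = (397/90)² = 157609/8100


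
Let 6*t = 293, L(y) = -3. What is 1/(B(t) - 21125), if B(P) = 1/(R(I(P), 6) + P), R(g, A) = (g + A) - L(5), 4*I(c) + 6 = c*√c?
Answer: -299686479313/6330880988267669 - 7032*√1758/6330880988267669 ≈ -4.7337e-5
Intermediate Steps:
t = 293/6 (t = (⅙)*293 = 293/6 ≈ 48.833)
I(c) = -3/2 + c^(3/2)/4 (I(c) = -3/2 + (c*√c)/4 = -3/2 + c^(3/2)/4)
R(g, A) = 3 + A + g (R(g, A) = (g + A) - 1*(-3) = (A + g) + 3 = 3 + A + g)
B(P) = 1/(15/2 + P + P^(3/2)/4) (B(P) = 1/((3 + 6 + (-3/2 + P^(3/2)/4)) + P) = 1/((15/2 + P^(3/2)/4) + P) = 1/(15/2 + P + P^(3/2)/4))
1/(B(t) - 21125) = 1/(4/(30 + (293/6)^(3/2) + 4*(293/6)) - 21125) = 1/(4/(30 + 293*√1758/36 + 586/3) - 21125) = 1/(4/(676/3 + 293*√1758/36) - 21125) = 1/(-21125 + 4/(676/3 + 293*√1758/36))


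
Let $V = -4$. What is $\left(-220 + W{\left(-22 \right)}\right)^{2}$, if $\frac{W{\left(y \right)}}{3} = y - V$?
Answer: $75076$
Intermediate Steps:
$W{\left(y \right)} = 12 + 3 y$ ($W{\left(y \right)} = 3 \left(y - -4\right) = 3 \left(y + 4\right) = 3 \left(4 + y\right) = 12 + 3 y$)
$\left(-220 + W{\left(-22 \right)}\right)^{2} = \left(-220 + \left(12 + 3 \left(-22\right)\right)\right)^{2} = \left(-220 + \left(12 - 66\right)\right)^{2} = \left(-220 - 54\right)^{2} = \left(-274\right)^{2} = 75076$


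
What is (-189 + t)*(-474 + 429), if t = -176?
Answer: 16425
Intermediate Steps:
(-189 + t)*(-474 + 429) = (-189 - 176)*(-474 + 429) = -365*(-45) = 16425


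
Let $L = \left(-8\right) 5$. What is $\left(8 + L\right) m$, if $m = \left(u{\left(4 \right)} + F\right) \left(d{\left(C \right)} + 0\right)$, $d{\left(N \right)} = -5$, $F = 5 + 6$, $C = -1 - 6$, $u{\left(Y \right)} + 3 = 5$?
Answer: $2080$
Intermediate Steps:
$u{\left(Y \right)} = 2$ ($u{\left(Y \right)} = -3 + 5 = 2$)
$C = -7$ ($C = -1 - 6 = -7$)
$F = 11$
$L = -40$
$m = -65$ ($m = \left(2 + 11\right) \left(-5 + 0\right) = 13 \left(-5\right) = -65$)
$\left(8 + L\right) m = \left(8 - 40\right) \left(-65\right) = \left(-32\right) \left(-65\right) = 2080$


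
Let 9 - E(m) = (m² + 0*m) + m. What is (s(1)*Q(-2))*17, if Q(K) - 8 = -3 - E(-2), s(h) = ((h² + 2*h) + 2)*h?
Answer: -170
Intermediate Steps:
E(m) = 9 - m - m² (E(m) = 9 - ((m² + 0*m) + m) = 9 - ((m² + 0) + m) = 9 - (m² + m) = 9 - (m + m²) = 9 + (-m - m²) = 9 - m - m²)
s(h) = h*(2 + h² + 2*h) (s(h) = (2 + h² + 2*h)*h = h*(2 + h² + 2*h))
Q(K) = -2 (Q(K) = 8 + (-3 - (9 - 1*(-2) - 1*(-2)²)) = 8 + (-3 - (9 + 2 - 1*4)) = 8 + (-3 - (9 + 2 - 4)) = 8 + (-3 - 1*7) = 8 + (-3 - 7) = 8 - 10 = -2)
(s(1)*Q(-2))*17 = ((1*(2 + 1² + 2*1))*(-2))*17 = ((1*(2 + 1 + 2))*(-2))*17 = ((1*5)*(-2))*17 = (5*(-2))*17 = -10*17 = -170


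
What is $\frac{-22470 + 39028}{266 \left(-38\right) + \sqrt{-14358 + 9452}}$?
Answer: $- \frac{83684132}{51088285} - \frac{8279 i \sqrt{4906}}{51088285} \approx -1.638 - 0.011351 i$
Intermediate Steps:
$\frac{-22470 + 39028}{266 \left(-38\right) + \sqrt{-14358 + 9452}} = \frac{16558}{-10108 + \sqrt{-4906}} = \frac{16558}{-10108 + i \sqrt{4906}}$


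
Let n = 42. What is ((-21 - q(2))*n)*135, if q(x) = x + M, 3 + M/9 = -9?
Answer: 481950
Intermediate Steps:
M = -108 (M = -27 + 9*(-9) = -27 - 81 = -108)
q(x) = -108 + x (q(x) = x - 108 = -108 + x)
((-21 - q(2))*n)*135 = ((-21 - (-108 + 2))*42)*135 = ((-21 - 1*(-106))*42)*135 = ((-21 + 106)*42)*135 = (85*42)*135 = 3570*135 = 481950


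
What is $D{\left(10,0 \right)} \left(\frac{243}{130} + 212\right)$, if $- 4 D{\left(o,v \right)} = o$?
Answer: $- \frac{27803}{52} \approx -534.67$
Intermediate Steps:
$D{\left(o,v \right)} = - \frac{o}{4}$
$D{\left(10,0 \right)} \left(\frac{243}{130} + 212\right) = \left(- \frac{1}{4}\right) 10 \left(\frac{243}{130} + 212\right) = - \frac{5 \left(243 \cdot \frac{1}{130} + 212\right)}{2} = - \frac{5 \left(\frac{243}{130} + 212\right)}{2} = \left(- \frac{5}{2}\right) \frac{27803}{130} = - \frac{27803}{52}$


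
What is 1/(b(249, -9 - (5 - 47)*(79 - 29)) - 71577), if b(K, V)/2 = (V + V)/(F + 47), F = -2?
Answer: -15/1070867 ≈ -1.4007e-5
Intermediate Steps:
b(K, V) = 4*V/45 (b(K, V) = 2*((V + V)/(-2 + 47)) = 2*((2*V)/45) = 2*((2*V)*(1/45)) = 2*(2*V/45) = 4*V/45)
1/(b(249, -9 - (5 - 47)*(79 - 29)) - 71577) = 1/(4*(-9 - (5 - 47)*(79 - 29))/45 - 71577) = 1/(4*(-9 - (-42)*50)/45 - 71577) = 1/(4*(-9 - 1*(-2100))/45 - 71577) = 1/(4*(-9 + 2100)/45 - 71577) = 1/((4/45)*2091 - 71577) = 1/(2788/15 - 71577) = 1/(-1070867/15) = -15/1070867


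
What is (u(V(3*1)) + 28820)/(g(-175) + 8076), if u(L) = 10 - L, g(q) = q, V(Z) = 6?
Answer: 28824/7901 ≈ 3.6481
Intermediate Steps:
(u(V(3*1)) + 28820)/(g(-175) + 8076) = ((10 - 1*6) + 28820)/(-175 + 8076) = ((10 - 6) + 28820)/7901 = (4 + 28820)*(1/7901) = 28824*(1/7901) = 28824/7901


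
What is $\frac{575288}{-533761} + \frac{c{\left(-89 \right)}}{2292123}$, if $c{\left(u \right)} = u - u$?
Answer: $- \frac{575288}{533761} \approx -1.0778$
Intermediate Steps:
$c{\left(u \right)} = 0$
$\frac{575288}{-533761} + \frac{c{\left(-89 \right)}}{2292123} = \frac{575288}{-533761} + \frac{0}{2292123} = 575288 \left(- \frac{1}{533761}\right) + 0 \cdot \frac{1}{2292123} = - \frac{575288}{533761} + 0 = - \frac{575288}{533761}$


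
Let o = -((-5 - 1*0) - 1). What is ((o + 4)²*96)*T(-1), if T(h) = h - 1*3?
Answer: -38400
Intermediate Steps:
o = 6 (o = -((-5 + 0) - 1) = -(-5 - 1) = -1*(-6) = 6)
T(h) = -3 + h (T(h) = h - 3 = -3 + h)
((o + 4)²*96)*T(-1) = ((6 + 4)²*96)*(-3 - 1) = (10²*96)*(-4) = (100*96)*(-4) = 9600*(-4) = -38400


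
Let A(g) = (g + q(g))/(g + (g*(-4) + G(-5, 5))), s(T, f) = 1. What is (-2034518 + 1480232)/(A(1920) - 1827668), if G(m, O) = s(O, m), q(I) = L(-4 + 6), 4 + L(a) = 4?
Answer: 1596066537/5262770966 ≈ 0.30328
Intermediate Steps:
L(a) = 0 (L(a) = -4 + 4 = 0)
q(I) = 0
G(m, O) = 1
A(g) = g/(1 - 3*g) (A(g) = (g + 0)/(g + (g*(-4) + 1)) = g/(g + (-4*g + 1)) = g/(g + (1 - 4*g)) = g/(1 - 3*g))
(-2034518 + 1480232)/(A(1920) - 1827668) = (-2034518 + 1480232)/(-1*1920/(-1 + 3*1920) - 1827668) = -554286/(-1*1920/(-1 + 5760) - 1827668) = -554286/(-1*1920/5759 - 1827668) = -554286/(-1*1920*1/5759 - 1827668) = -554286/(-1920/5759 - 1827668) = -554286/(-10525541932/5759) = -554286*(-5759/10525541932) = 1596066537/5262770966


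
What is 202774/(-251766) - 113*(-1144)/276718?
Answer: -453171565/1339772769 ≈ -0.33824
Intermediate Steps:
202774/(-251766) - 113*(-1144)/276718 = 202774*(-1/251766) + 129272*(1/276718) = -101387/125883 + 4972/10643 = -453171565/1339772769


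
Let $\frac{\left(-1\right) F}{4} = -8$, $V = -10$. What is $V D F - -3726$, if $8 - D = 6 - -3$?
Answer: $4046$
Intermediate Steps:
$D = -1$ ($D = 8 - \left(6 - -3\right) = 8 - \left(6 + 3\right) = 8 - 9 = -1$)
$F = 32$ ($F = \left(-4\right) \left(-8\right) = 32$)
$V D F - -3726 = \left(-10\right) \left(-1\right) 32 - -3726 = 10 \cdot 32 + 3726 = 320 + 3726 = 4046$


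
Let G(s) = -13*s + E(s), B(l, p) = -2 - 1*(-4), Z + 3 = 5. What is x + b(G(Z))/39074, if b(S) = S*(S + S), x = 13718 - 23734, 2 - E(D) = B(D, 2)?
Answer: -195681916/19537 ≈ -10016.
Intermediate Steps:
Z = 2 (Z = -3 + 5 = 2)
B(l, p) = 2 (B(l, p) = -2 + 4 = 2)
E(D) = 0 (E(D) = 2 - 1*2 = 2 - 2 = 0)
x = -10016
G(s) = -13*s (G(s) = -13*s + 0 = -13*s)
b(S) = 2*S² (b(S) = S*(2*S) = 2*S²)
x + b(G(Z))/39074 = -10016 + (2*(-13*2)²)/39074 = -10016 + (2*(-26)²)*(1/39074) = -10016 + (2*676)*(1/39074) = -10016 + 1352*(1/39074) = -10016 + 676/19537 = -195681916/19537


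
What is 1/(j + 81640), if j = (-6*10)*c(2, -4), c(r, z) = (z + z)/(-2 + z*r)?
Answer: 1/81592 ≈ 1.2256e-5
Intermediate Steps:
c(r, z) = 2*z/(-2 + r*z) (c(r, z) = (2*z)/(-2 + r*z) = 2*z/(-2 + r*z))
j = -48 (j = (-6*10)*(2*(-4)/(-2 + 2*(-4))) = -120*(-4)/(-2 - 8) = -120*(-4)/(-10) = -120*(-4)*(-1)/10 = -60*⅘ = -48)
1/(j + 81640) = 1/(-48 + 81640) = 1/81592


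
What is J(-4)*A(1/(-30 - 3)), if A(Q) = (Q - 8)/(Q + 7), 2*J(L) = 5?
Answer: -265/92 ≈ -2.8804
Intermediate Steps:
J(L) = 5/2 (J(L) = (1/2)*5 = 5/2)
A(Q) = (-8 + Q)/(7 + Q)
J(-4)*A(1/(-30 - 3)) = 5*((-8 + 1/(-30 - 3))/(7 + 1/(-30 - 3)))/2 = 5*((-8 + 1/(-33))/(7 + 1/(-33)))/2 = 5*((-8 - 1/33)/(7 - 1/33))/2 = 5*(-265/33/(230/33))/2 = 5*((33/230)*(-265/33))/2 = (5/2)*(-53/46) = -265/92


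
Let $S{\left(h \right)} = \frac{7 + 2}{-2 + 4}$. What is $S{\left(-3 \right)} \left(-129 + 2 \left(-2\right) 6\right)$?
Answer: $- \frac{1377}{2} \approx -688.5$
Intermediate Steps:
$S{\left(h \right)} = \frac{9}{2}$
$S{\left(-3 \right)} \left(-129 + 2 \left(-2\right) 6\right) = \frac{9 \left(-129 + 2 \left(-2\right) 6\right)}{2} = \frac{9 \left(-129 - 24\right)}{2} = \frac{9}{2} \left(-153\right) = - \frac{1377}{2}$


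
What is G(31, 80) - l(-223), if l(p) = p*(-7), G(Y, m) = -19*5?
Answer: -1656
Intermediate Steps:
G(Y, m) = -95
l(p) = -7*p
G(31, 80) - l(-223) = -95 - (-7)*(-223) = -95 - 1*1561 = -95 - 1561 = -1656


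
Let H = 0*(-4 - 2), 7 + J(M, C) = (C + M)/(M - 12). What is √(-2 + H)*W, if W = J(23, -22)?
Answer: -76*I*√2/11 ≈ -9.7709*I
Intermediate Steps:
J(M, C) = -7 + (C + M)/(-12 + M) (J(M, C) = -7 + (C + M)/(M - 12) = -7 + (C + M)/(-12 + M))
H = 0 (H = 0*(-6) = 0)
W = -76/11 (W = (84 - 22 - 6*23)/(-12 + 23) = (84 - 22 - 138)/11 = (1/11)*(-76) = -76/11 ≈ -6.9091)
√(-2 + H)*W = √(-2 + 0)*(-76/11) = √(-2)*(-76/11) = (I*√2)*(-76/11) = -76*I*√2/11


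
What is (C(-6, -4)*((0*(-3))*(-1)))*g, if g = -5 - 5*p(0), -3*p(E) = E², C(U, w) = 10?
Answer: 0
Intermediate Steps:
p(E) = -E²/3
g = -5 (g = -5 - (-5)*0²/3 = -5 - (-5)*0/3 = -5 - 5*0 = -5 + 0 = -5)
(C(-6, -4)*((0*(-3))*(-1)))*g = (10*((0*(-3))*(-1)))*(-5) = (10*(0*(-1)))*(-5) = (10*0)*(-5) = 0*(-5) = 0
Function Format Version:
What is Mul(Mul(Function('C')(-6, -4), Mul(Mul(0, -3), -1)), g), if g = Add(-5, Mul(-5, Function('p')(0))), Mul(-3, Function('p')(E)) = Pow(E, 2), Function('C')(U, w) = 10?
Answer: 0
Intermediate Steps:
Function('p')(E) = Mul(Rational(-1, 3), Pow(E, 2))
g = -5 (g = Add(-5, Mul(-5, Mul(Rational(-1, 3), Pow(0, 2)))) = Add(-5, Mul(-5, Mul(Rational(-1, 3), 0))) = Add(-5, Mul(-5, 0)) = Add(-5, 0) = -5)
Mul(Mul(Function('C')(-6, -4), Mul(Mul(0, -3), -1)), g) = Mul(Mul(10, Mul(Mul(0, -3), -1)), -5) = Mul(Mul(10, Mul(0, -1)), -5) = Mul(Mul(10, 0), -5) = Mul(0, -5) = 0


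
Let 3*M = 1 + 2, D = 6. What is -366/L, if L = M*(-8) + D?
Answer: 183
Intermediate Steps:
M = 1 (M = (1 + 2)/3 = (1/3)*3 = 1)
L = -2 (L = 1*(-8) + 6 = -8 + 6 = -2)
-366/L = -366/(-2) = -366*(-1/2) = 183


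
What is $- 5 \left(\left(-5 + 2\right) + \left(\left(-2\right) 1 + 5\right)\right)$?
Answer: $0$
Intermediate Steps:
$- 5 \left(\left(-5 + 2\right) + \left(\left(-2\right) 1 + 5\right)\right) = - 5 \left(-3 + \left(-2 + 5\right)\right) = - 5 \left(-3 + 3\right) = \left(-5\right) 0 = 0$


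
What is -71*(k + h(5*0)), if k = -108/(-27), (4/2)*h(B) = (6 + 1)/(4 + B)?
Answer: -2769/8 ≈ -346.13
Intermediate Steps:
h(B) = 7/(2*(4 + B)) (h(B) = ((6 + 1)/(4 + B))/2 = (7/(4 + B))/2 = 7/(2*(4 + B)))
k = 4 (k = -108*(-1/27) = 4)
-71*(k + h(5*0)) = -71*(4 + 7/(2*(4 + 5*0))) = -71*(4 + 7/(2*(4 + 0))) = -71*(4 + (7/2)/4) = -71*(4 + (7/2)*(1/4)) = -71*(4 + 7/8) = -71*39/8 = -2769/8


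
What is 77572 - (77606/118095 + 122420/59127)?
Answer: 180545146386106/2327534355 ≈ 77569.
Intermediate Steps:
77572 - (77606/118095 + 122420/59127) = 77572 - 1*6348599954/2327534355 = 77572 - 6348599954/2327534355 = 180545146386106/2327534355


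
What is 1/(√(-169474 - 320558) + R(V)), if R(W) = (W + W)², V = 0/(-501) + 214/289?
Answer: 956231929/213648620419123 - 20927272323*I*√3403/854594481676492 ≈ 4.4757e-6 - 0.0014285*I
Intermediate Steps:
V = 214/289 (V = 0*(-1/501) + 214*(1/289) = 0 + 214/289 = 214/289 ≈ 0.74048)
R(W) = 4*W² (R(W) = (2*W)² = 4*W²)
1/(√(-169474 - 320558) + R(V)) = 1/(√(-169474 - 320558) + 4*(214/289)²) = 1/(√(-490032) + 4*(45796/83521)) = 1/(12*I*√3403 + 183184/83521) = 1/(183184/83521 + 12*I*√3403)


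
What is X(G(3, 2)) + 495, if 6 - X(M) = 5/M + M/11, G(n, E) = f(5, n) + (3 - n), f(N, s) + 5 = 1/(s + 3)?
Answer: 961735/1914 ≈ 502.47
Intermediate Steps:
f(N, s) = -5 + 1/(3 + s) (f(N, s) = -5 + 1/(s + 3) = -5 + 1/(3 + s))
G(n, E) = 3 - n + (-14 - 5*n)/(3 + n) (G(n, E) = (-14 - 5*n)/(3 + n) + (3 - n) = 3 - n + (-14 - 5*n)/(3 + n))
X(M) = 6 - 5/M - M/11 (X(M) = 6 - (5/M + M/11) = 6 + (-5/M - M/11) = 6 - 5/M - M/11)
X(G(3, 2)) + 495 = (6 - 5*(3 + 3)/(-5 - 1*3² - 5*3) - (-5 - 1*3² - 5*3)/(11*(3 + 3))) + 495 = (6 - 5*6/(-5 - 1*9 - 15) - (-5 - 1*9 - 15)/(11*6)) + 495 = (6 - 5*6/(-5 - 9 - 15) - (-5 - 9 - 15)/66) + 495 = (6 - 5/((⅙)*(-29)) - (-29)/66) + 495 = (6 - 5/(-29/6) - 1/11*(-29/6)) + 495 = (6 - 5*(-6/29) + 29/66) + 495 = (6 + 30/29 + 29/66) + 495 = 14305/1914 + 495 = 961735/1914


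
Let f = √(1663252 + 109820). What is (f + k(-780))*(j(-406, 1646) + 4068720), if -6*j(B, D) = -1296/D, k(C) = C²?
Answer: 2037261876811200/823 + 40182680016*√12313/823 ≈ 2.4808e+12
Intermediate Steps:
j(B, D) = 216/D (j(B, D) = -(-216)/D = 216/D)
f = 12*√12313 (f = √1773072 = 12*√12313 ≈ 1331.6)
(f + k(-780))*(j(-406, 1646) + 4068720) = (12*√12313 + (-780)²)*(216/1646 + 4068720) = (12*√12313 + 608400)*(216*(1/1646) + 4068720) = (608400 + 12*√12313)*(108/823 + 4068720) = (608400 + 12*√12313)*(3348556668/823) = 2037261876811200/823 + 40182680016*√12313/823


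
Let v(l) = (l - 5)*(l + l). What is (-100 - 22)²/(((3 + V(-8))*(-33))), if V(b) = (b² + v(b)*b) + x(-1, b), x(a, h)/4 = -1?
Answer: 14884/52833 ≈ 0.28172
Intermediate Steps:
x(a, h) = -4 (x(a, h) = 4*(-1) = -4)
v(l) = 2*l*(-5 + l) (v(l) = (-5 + l)*(2*l) = 2*l*(-5 + l))
V(b) = -4 + b² + 2*b²*(-5 + b) (V(b) = (b² + (2*b*(-5 + b))*b) - 4 = (b² + 2*b²*(-5 + b)) - 4 = -4 + b² + 2*b²*(-5 + b))
(-100 - 22)²/(((3 + V(-8))*(-33))) = (-100 - 22)²/(((3 + (-4 - 9*(-8)² + 2*(-8)³))*(-33))) = (-122)²/(((3 + (-4 - 9*64 + 2*(-512)))*(-33))) = 14884/(((3 + (-4 - 576 - 1024))*(-33))) = 14884/(((3 - 1604)*(-33))) = 14884/((-1601*(-33))) = 14884/52833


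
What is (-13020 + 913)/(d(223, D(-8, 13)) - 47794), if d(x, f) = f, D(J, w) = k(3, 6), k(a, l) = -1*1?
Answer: 12107/47795 ≈ 0.25331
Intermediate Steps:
k(a, l) = -1
D(J, w) = -1
(-13020 + 913)/(d(223, D(-8, 13)) - 47794) = (-13020 + 913)/(-1 - 47794) = -12107/(-47795) = -12107*(-1/47795) = 12107/47795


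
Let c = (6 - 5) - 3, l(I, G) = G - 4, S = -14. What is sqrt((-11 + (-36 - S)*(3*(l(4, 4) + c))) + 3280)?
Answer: sqrt(3401) ≈ 58.318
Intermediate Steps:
l(I, G) = -4 + G
c = -2 (c = 1 - 3 = -2)
sqrt((-11 + (-36 - S)*(3*(l(4, 4) + c))) + 3280) = sqrt((-11 + (-36 - 1*(-14))*(3*((-4 + 4) - 2))) + 3280) = sqrt((-11 + (-36 + 14)*(3*(0 - 2))) + 3280) = sqrt((-11 - 66*(-2)) + 3280) = sqrt((-11 - 22*(-6)) + 3280) = sqrt((-11 + 132) + 3280) = sqrt(121 + 3280) = sqrt(3401)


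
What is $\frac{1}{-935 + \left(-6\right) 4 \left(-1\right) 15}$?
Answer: $- \frac{1}{575} \approx -0.0017391$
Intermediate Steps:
$\frac{1}{-935 + \left(-6\right) 4 \left(-1\right) 15} = \frac{1}{-935 + \left(-24\right) \left(-1\right) 15} = \frac{1}{-935 + 24 \cdot 15} = \frac{1}{-935 + 360} = \frac{1}{-575} = - \frac{1}{575}$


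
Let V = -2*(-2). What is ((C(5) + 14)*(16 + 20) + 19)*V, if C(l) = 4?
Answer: 2668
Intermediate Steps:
V = 4
((C(5) + 14)*(16 + 20) + 19)*V = ((4 + 14)*(16 + 20) + 19)*4 = (18*36 + 19)*4 = (648 + 19)*4 = 667*4 = 2668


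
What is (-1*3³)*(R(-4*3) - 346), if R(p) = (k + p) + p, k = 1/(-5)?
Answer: 49977/5 ≈ 9995.4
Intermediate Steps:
k = -⅕ ≈ -0.20000
R(p) = -⅕ + 2*p (R(p) = (-⅕ + p) + p = -⅕ + 2*p)
(-1*3³)*(R(-4*3) - 346) = (-1*3³)*((-⅕ + 2*(-4*3)) - 346) = (-1*27)*((-⅕ + 2*(-12)) - 346) = -27*((-⅕ - 24) - 346) = -27*(-121/5 - 346) = -27*(-1851/5) = 49977/5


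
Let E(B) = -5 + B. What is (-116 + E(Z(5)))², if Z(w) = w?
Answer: 13456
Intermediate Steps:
(-116 + E(Z(5)))² = (-116 + (-5 + 5))² = (-116 + 0)² = (-116)² = 13456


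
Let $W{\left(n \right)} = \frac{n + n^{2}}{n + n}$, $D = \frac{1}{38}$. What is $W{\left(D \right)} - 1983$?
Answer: $- \frac{150669}{76} \approx -1982.5$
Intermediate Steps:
$D = \frac{1}{38} \approx 0.026316$
$W{\left(n \right)} = \frac{n + n^{2}}{2 n}$
$W{\left(D \right)} - 1983 = \left(\frac{1}{2} + \frac{1}{2} \cdot \frac{1}{38}\right) - 1983 = \left(\frac{1}{2} + \frac{1}{76}\right) - 1983 = \frac{39}{76} - 1983 = - \frac{150669}{76}$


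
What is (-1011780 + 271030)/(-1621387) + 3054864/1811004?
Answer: 524551499114/244694861879 ≈ 2.1437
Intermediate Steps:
(-1011780 + 271030)/(-1621387) + 3054864/1811004 = -740750*(-1/1621387) + 3054864*(1/1811004) = 740750/1621387 + 254572/150917 = 524551499114/244694861879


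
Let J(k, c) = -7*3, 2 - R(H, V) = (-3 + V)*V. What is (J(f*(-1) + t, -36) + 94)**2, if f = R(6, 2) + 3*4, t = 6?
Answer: 5329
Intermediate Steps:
R(H, V) = 2 - V*(-3 + V) (R(H, V) = 2 - (-3 + V)*V = 2 - V*(-3 + V))
f = 16 (f = (2 - 1*2**2 + 3*2) + 3*4 = (2 - 1*4 + 6) + 12 = (2 - 4 + 6) + 12 = 4 + 12 = 16)
J(k, c) = -21
(J(f*(-1) + t, -36) + 94)**2 = (-21 + 94)**2 = 73**2 = 5329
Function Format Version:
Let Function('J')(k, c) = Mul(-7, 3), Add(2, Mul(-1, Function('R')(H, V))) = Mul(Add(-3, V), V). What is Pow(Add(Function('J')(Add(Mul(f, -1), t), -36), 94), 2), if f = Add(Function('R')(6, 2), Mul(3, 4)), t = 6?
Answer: 5329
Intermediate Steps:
Function('R')(H, V) = Add(2, Mul(-1, V, Add(-3, V))) (Function('R')(H, V) = Add(2, Mul(-1, Mul(Add(-3, V), V))) = Add(2, Mul(-1, Mul(V, Add(-3, V)))) = Add(2, Mul(-1, V, Add(-3, V))))
f = 16 (f = Add(Add(2, Mul(-1, Pow(2, 2)), Mul(3, 2)), Mul(3, 4)) = Add(Add(2, Mul(-1, 4), 6), 12) = Add(Add(2, -4, 6), 12) = Add(4, 12) = 16)
Function('J')(k, c) = -21
Pow(Add(Function('J')(Add(Mul(f, -1), t), -36), 94), 2) = Pow(Add(-21, 94), 2) = Pow(73, 2) = 5329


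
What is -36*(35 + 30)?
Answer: -2340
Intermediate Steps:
-36*(35 + 30) = -36*65 = -2340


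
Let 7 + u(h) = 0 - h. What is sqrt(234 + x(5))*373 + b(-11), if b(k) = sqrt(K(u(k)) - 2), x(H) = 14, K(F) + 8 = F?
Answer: 746*sqrt(62) + I*sqrt(6) ≈ 5874.0 + 2.4495*I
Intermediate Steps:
u(h) = -7 - h (u(h) = -7 + (0 - h) = -7 - h)
K(F) = -8 + F
b(k) = sqrt(-17 - k) (b(k) = sqrt((-8 + (-7 - k)) - 2) = sqrt((-15 - k) - 2) = sqrt(-17 - k))
sqrt(234 + x(5))*373 + b(-11) = sqrt(234 + 14)*373 + sqrt(-17 - 1*(-11)) = sqrt(248)*373 + sqrt(-17 + 11) = (2*sqrt(62))*373 + sqrt(-6) = 746*sqrt(62) + I*sqrt(6)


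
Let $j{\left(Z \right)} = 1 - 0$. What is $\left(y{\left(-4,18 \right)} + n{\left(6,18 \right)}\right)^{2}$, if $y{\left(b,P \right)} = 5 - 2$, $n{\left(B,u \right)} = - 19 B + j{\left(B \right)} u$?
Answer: $8649$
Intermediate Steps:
$j{\left(Z \right)} = 1$ ($j{\left(Z \right)} = 1 + 0 = 1$)
$n{\left(B,u \right)} = u - 19 B$ ($n{\left(B,u \right)} = - 19 B + 1 u = - 19 B + u = u - 19 B$)
$y{\left(b,P \right)} = 3$
$\left(y{\left(-4,18 \right)} + n{\left(6,18 \right)}\right)^{2} = \left(3 + \left(18 - 114\right)\right)^{2} = \left(3 - 96\right)^{2} = \left(-93\right)^{2} = 8649$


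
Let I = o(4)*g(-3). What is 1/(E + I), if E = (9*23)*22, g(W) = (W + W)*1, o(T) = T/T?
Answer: 1/4548 ≈ 0.00021988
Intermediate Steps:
o(T) = 1
g(W) = 2*W (g(W) = (2*W)*1 = 2*W)
E = 4554 (E = 207*22 = 4554)
I = -6 (I = 1*(2*(-3)) = 1*(-6) = -6)
1/(E + I) = 1/(4554 - 6) = 1/4548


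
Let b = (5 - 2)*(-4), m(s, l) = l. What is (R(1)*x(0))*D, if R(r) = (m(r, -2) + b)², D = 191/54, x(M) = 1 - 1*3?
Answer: -37436/27 ≈ -1386.5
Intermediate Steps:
x(M) = -2 (x(M) = 1 - 3 = -2)
b = -12 (b = 3*(-4) = -12)
D = 191/54 (D = 191*(1/54) = 191/54 ≈ 3.5370)
R(r) = 196 (R(r) = (-2 - 12)² = (-14)² = 196)
(R(1)*x(0))*D = (196*(-2))*(191/54) = -392*191/54 = -37436/27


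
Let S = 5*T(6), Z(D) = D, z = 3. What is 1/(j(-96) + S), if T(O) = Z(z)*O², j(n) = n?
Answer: 1/444 ≈ 0.0022523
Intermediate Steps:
T(O) = 3*O²
S = 540 (S = 5*(3*6²) = 5*(3*36) = 5*108 = 540)
1/(j(-96) + S) = 1/(-96 + 540) = 1/444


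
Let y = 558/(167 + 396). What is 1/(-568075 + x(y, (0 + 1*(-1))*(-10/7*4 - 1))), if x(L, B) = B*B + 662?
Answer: -49/27801028 ≈ -1.7625e-6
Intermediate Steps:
y = 558/563 ≈ 0.99112
x(L, B) = 662 + B**2 (x(L, B) = B**2 + 662 = 662 + B**2)
1/(-568075 + x(y, (0 + 1*(-1))*(-10/7*4 - 1))) = 1/(-568075 + (662 + ((0 + 1*(-1))*(-10/7*4 - 1))**2)) = 1/(-568075 + (662 + ((0 - 1)*(-10*1/7*4 - 1))**2)) = 1/(-568075 + (662 + (-(-10/7*4 - 1))**2)) = 1/(-568075 + (662 + (-(-40/7 - 1))**2)) = 1/(-568075 + (662 + (-1*(-47/7))**2)) = 1/(-568075 + (662 + (47/7)**2)) = 1/(-568075 + (662 + 2209/49)) = 1/(-568075 + 34647/49) = 1/(-27801028/49) = -49/27801028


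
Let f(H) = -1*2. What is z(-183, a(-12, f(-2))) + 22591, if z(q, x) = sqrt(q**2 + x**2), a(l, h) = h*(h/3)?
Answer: 22591 + sqrt(301417)/3 ≈ 22774.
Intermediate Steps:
f(H) = -2
a(l, h) = h**2/3 (a(l, h) = h*(h*(1/3)) = h*(h/3) = h**2/3)
z(-183, a(-12, f(-2))) + 22591 = sqrt((-183)**2 + ((1/3)*(-2)**2)**2) + 22591 = sqrt(33489 + ((1/3)*4)**2) + 22591 = sqrt(33489 + (4/3)**2) + 22591 = sqrt(33489 + 16/9) + 22591 = sqrt(301417/9) + 22591 = sqrt(301417)/3 + 22591 = 22591 + sqrt(301417)/3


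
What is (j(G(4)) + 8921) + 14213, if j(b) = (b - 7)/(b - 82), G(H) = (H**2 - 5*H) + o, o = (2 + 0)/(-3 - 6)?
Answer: 17952085/776 ≈ 23134.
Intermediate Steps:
o = -2/9 (o = 2/(-9) = 2*(-1/9) = -2/9 ≈ -0.22222)
G(H) = -2/9 + H**2 - 5*H (G(H) = (H**2 - 5*H) - 2/9 = -2/9 + H**2 - 5*H)
j(b) = (-7 + b)/(-82 + b)
(j(G(4)) + 8921) + 14213 = ((-7 + (-2/9 + 4**2 - 5*4))/(-82 + (-2/9 + 4**2 - 5*4)) + 8921) + 14213 = ((-7 + (-2/9 + 16 - 20))/(-82 + (-2/9 + 16 - 20)) + 8921) + 14213 = ((-7 - 38/9)/(-82 - 38/9) + 8921) + 14213 = (-101/9/(-776/9) + 8921) + 14213 = (-9/776*(-101/9) + 8921) + 14213 = (101/776 + 8921) + 14213 = 6922797/776 + 14213 = 17952085/776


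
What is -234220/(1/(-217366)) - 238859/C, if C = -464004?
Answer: 23623123183376939/464004 ≈ 5.0911e+10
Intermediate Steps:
-234220/(1/(-217366)) - 238859/C = -234220/(1/(-217366)) - 238859/(-464004) = -234220/(-1/217366) - 238859*(-1/464004) = -234220*(-217366) + 238859/464004 = 50911464520 + 238859/464004 = 23623123183376939/464004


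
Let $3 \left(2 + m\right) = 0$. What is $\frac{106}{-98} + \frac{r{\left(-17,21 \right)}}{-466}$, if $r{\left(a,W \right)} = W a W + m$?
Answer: $\frac{342753}{22834} \approx 15.011$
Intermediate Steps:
$m = -2$ ($m = -2 + \frac{1}{3} \cdot 0 = -2 + 0 = -2$)
$r{\left(a,W \right)} = -2 + a W^{2}$ ($r{\left(a,W \right)} = W a W - 2 = a W^{2} - 2 = -2 + a W^{2}$)
$\frac{106}{-98} + \frac{r{\left(-17,21 \right)}}{-466} = \frac{106}{-98} + \frac{-2 - 17 \cdot 21^{2}}{-466} = 106 \left(- \frac{1}{98}\right) + \left(-2 - 7497\right) \left(- \frac{1}{466}\right) = - \frac{53}{49} + \left(-2 - 7497\right) \left(- \frac{1}{466}\right) = - \frac{53}{49} - - \frac{7499}{466} = - \frac{53}{49} + \frac{7499}{466} = \frac{342753}{22834}$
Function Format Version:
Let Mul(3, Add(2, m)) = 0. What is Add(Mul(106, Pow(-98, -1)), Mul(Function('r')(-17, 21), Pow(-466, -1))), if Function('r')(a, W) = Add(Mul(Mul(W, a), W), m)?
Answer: Rational(342753, 22834) ≈ 15.011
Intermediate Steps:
m = -2 (m = Add(-2, Mul(Rational(1, 3), 0)) = Add(-2, 0) = -2)
Function('r')(a, W) = Add(-2, Mul(a, Pow(W, 2))) (Function('r')(a, W) = Add(Mul(Mul(W, a), W), -2) = Add(Mul(a, Pow(W, 2)), -2) = Add(-2, Mul(a, Pow(W, 2))))
Add(Mul(106, Pow(-98, -1)), Mul(Function('r')(-17, 21), Pow(-466, -1))) = Add(Mul(106, Pow(-98, -1)), Mul(Add(-2, Mul(-17, Pow(21, 2))), Pow(-466, -1))) = Add(Mul(106, Rational(-1, 98)), Mul(Add(-2, Mul(-17, 441)), Rational(-1, 466))) = Add(Rational(-53, 49), Mul(Add(-2, -7497), Rational(-1, 466))) = Add(Rational(-53, 49), Mul(-7499, Rational(-1, 466))) = Add(Rational(-53, 49), Rational(7499, 466)) = Rational(342753, 22834)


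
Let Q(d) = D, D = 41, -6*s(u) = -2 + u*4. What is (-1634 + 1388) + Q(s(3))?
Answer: -205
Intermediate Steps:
s(u) = 1/3 - 2*u/3 (s(u) = -(-2 + u*4)/6 = -(-2 + 4*u)/6 = 1/3 - 2*u/3)
Q(d) = 41
(-1634 + 1388) + Q(s(3)) = (-1634 + 1388) + 41 = -246 + 41 = -205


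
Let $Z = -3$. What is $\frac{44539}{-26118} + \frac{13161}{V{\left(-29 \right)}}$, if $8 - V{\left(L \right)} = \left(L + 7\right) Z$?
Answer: $- \frac{86580565}{378711} \approx -228.62$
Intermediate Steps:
$V{\left(L \right)} = 29 + 3 L$ ($V{\left(L \right)} = 8 - \left(L + 7\right) \left(-3\right) = 8 - \left(7 + L\right) \left(-3\right) = 8 - \left(-21 - 3 L\right) = 8 + \left(21 + 3 L\right) = 29 + 3 L$)
$\frac{44539}{-26118} + \frac{13161}{V{\left(-29 \right)}} = \frac{44539}{-26118} + \frac{13161}{29 + 3 \left(-29\right)} = 44539 \left(- \frac{1}{26118}\right) + \frac{13161}{29 - 87} = - \frac{44539}{26118} + \frac{13161}{-58} = - \frac{44539}{26118} + 13161 \left(- \frac{1}{58}\right) = - \frac{44539}{26118} - \frac{13161}{58} = - \frac{86580565}{378711}$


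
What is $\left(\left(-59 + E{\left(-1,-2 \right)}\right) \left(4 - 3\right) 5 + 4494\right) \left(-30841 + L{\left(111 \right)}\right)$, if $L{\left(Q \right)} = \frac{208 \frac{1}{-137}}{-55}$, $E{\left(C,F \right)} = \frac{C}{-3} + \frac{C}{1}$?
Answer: $- \frac{2925051732749}{22605} \approx -1.294 \cdot 10^{8}$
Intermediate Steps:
$E{\left(C,F \right)} = \frac{2 C}{3}$ ($E{\left(C,F \right)} = C \left(- \frac{1}{3}\right) + C 1 = - \frac{C}{3} + C = \frac{2 C}{3}$)
$L{\left(Q \right)} = \frac{208}{7535}$ ($L{\left(Q \right)} = 208 \left(- \frac{1}{137}\right) \left(- \frac{1}{55}\right) = \left(- \frac{208}{137}\right) \left(- \frac{1}{55}\right) = \frac{208}{7535}$)
$\left(\left(-59 + E{\left(-1,-2 \right)}\right) \left(4 - 3\right) 5 + 4494\right) \left(-30841 + L{\left(111 \right)}\right) = \left(\left(-59 + \frac{2}{3} \left(-1\right)\right) \left(4 - 3\right) 5 + 4494\right) \left(-30841 + \frac{208}{7535}\right) = \left(\left(-59 - \frac{2}{3}\right) 1 \cdot 5 + 4494\right) \left(- \frac{232386727}{7535}\right) = \left(\left(- \frac{179}{3}\right) 5 + 4494\right) \left(- \frac{232386727}{7535}\right) = \left(- \frac{895}{3} + 4494\right) \left(- \frac{232386727}{7535}\right) = \frac{12587}{3} \left(- \frac{232386727}{7535}\right) = - \frac{2925051732749}{22605}$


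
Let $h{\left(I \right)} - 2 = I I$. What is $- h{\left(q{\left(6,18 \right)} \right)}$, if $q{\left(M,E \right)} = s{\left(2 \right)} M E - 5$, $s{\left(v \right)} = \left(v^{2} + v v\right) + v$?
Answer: $-1155627$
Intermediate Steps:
$s{\left(v \right)} = v + 2 v^{2}$ ($s{\left(v \right)} = \left(v^{2} + v^{2}\right) + v = 2 v^{2} + v = v + 2 v^{2}$)
$q{\left(M,E \right)} = -5 + 10 E M$ ($q{\left(M,E \right)} = 2 \left(1 + 2 \cdot 2\right) M E - 5 = 2 \left(1 + 4\right) M E - 5 = 2 \cdot 5 M E - 5 = 10 M E - 5 = 10 E M - 5 = -5 + 10 E M$)
$h{\left(I \right)} = 2 + I^{2}$ ($h{\left(I \right)} = 2 + I I = 2 + I^{2}$)
$- h{\left(q{\left(6,18 \right)} \right)} = - (2 + \left(-5 + 10 \cdot 18 \cdot 6\right)^{2}) = - (2 + \left(-5 + 1080\right)^{2}) = - (2 + 1075^{2}) = - (2 + 1155625) = \left(-1\right) 1155627 = -1155627$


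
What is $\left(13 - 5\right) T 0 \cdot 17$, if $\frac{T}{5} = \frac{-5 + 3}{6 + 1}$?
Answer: $0$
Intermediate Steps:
$T = - \frac{10}{7}$ ($T = 5 \frac{-5 + 3}{6 + 1} = 5 \left(- \frac{2}{7}\right) = - \frac{10}{7} \approx -1.4286$)
$\left(13 - 5\right) T 0 \cdot 17 = \left(13 - 5\right) \left(\left(- \frac{10}{7}\right) 0\right) 17 = \left(13 - 5\right) 0 \cdot 17 = 8 \cdot 0 \cdot 17 = 0 \cdot 17 = 0$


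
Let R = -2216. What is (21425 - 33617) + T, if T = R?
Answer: -14408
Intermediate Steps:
T = -2216
(21425 - 33617) + T = (21425 - 33617) - 2216 = -12192 - 2216 = -14408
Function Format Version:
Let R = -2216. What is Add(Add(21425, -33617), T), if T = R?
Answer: -14408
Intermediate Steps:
T = -2216
Add(Add(21425, -33617), T) = Add(Add(21425, -33617), -2216) = Add(-12192, -2216) = -14408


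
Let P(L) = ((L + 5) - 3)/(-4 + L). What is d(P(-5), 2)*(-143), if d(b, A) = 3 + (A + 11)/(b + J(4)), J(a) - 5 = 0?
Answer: -12441/16 ≈ -777.56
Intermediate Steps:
J(a) = 5 (J(a) = 5 + 0 = 5)
P(L) = (2 + L)/(-4 + L) (P(L) = ((5 + L) - 3)/(-4 + L) = (2 + L)/(-4 + L))
d(b, A) = 3 + (11 + A)/(5 + b) (d(b, A) = 3 + (A + 11)/(b + 5) = 3 + (11 + A)/(5 + b))
d(P(-5), 2)*(-143) = ((26 + 2 + 3*((2 - 5)/(-4 - 5)))/(5 + (2 - 5)/(-4 - 5)))*(-143) = ((26 + 2 + 3*(-3/(-9)))/(5 - 3/(-9)))*(-143) = ((26 + 2 + 3*(-⅑*(-3)))/(5 - ⅑*(-3)))*(-143) = ((26 + 2 + 3*(⅓))/(5 + ⅓))*(-143) = ((26 + 2 + 1)/(16/3))*(-143) = ((3/16)*29)*(-143) = (87/16)*(-143) = -12441/16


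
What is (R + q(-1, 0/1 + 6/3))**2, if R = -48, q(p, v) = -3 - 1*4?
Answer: 3025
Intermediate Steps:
q(p, v) = -7 (q(p, v) = -3 - 4 = -7)
(R + q(-1, 0/1 + 6/3))**2 = (-48 - 7)**2 = (-55)**2 = 3025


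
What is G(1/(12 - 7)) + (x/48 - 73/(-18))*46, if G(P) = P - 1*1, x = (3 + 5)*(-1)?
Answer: 8014/45 ≈ 178.09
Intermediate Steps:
x = -8 (x = 8*(-1) = -8)
G(P) = -1 + P (G(P) = P - 1 = -1 + P)
G(1/(12 - 7)) + (x/48 - 73/(-18))*46 = (-1 + 1/(12 - 7)) + (-8/48 - 73/(-18))*46 = (-1 + 1/5) + (-8*1/48 - 73*(-1/18))*46 = (-1 + ⅕) + (-⅙ + 73/18)*46 = -⅘ + (35/9)*46 = -⅘ + 1610/9 = 8014/45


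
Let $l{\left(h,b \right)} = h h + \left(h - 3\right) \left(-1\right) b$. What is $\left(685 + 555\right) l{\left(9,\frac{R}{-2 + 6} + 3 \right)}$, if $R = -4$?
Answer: $85560$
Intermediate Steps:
$l{\left(h,b \right)} = h^{2} + b \left(3 - h\right)$ ($l{\left(h,b \right)} = h^{2} + \left(-3 + h\right) \left(-1\right) b = h^{2} + \left(3 - h\right) b = h^{2} + b \left(3 - h\right)$)
$\left(685 + 555\right) l{\left(9,\frac{R}{-2 + 6} + 3 \right)} = \left(685 + 555\right) \left(9^{2} + 3 \left(- \frac{4}{-2 + 6} + 3\right) - \left(- \frac{4}{-2 + 6} + 3\right) 9\right) = 1240 \left(81 + 3 \left(- \frac{4}{4} + 3\right) - \left(- \frac{4}{4} + 3\right) 9\right) = 1240 \left(81 + 3 \left(\left(-4\right) \frac{1}{4} + 3\right) - \left(\left(-4\right) \frac{1}{4} + 3\right) 9\right) = 1240 \left(81 + 3 \left(-1 + 3\right) - \left(-1 + 3\right) 9\right) = 1240 \left(81 + 3 \cdot 2 - 2 \cdot 9\right) = 1240 \left(81 + 6 - 18\right) = 1240 \cdot 69 = 85560$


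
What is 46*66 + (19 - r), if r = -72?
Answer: 3127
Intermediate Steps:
46*66 + (19 - r) = 46*66 + (19 - 1*(-72)) = 3036 + (19 + 72) = 3036 + 91 = 3127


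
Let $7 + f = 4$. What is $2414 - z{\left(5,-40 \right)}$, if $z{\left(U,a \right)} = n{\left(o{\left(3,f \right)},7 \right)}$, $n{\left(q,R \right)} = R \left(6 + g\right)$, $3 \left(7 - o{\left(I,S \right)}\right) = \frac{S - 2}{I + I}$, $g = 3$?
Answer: $2351$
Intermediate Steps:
$f = -3$ ($f = -7 + 4 = -3$)
$o{\left(I,S \right)} = 7 - \frac{-2 + S}{6 I}$ ($o{\left(I,S \right)} = 7 - \frac{\left(S - 2\right) \frac{1}{I + I}}{3} = 7 - \frac{\left(-2 + S\right) \frac{1}{2 I}}{3} = 7 - \frac{\frac{1}{2} \frac{1}{I} \left(-2 + S\right)}{3} = 7 - \frac{-2 + S}{6 I}$)
$n{\left(q,R \right)} = 9 R$ ($n{\left(q,R \right)} = R \left(6 + 3\right) = R 9 = 9 R$)
$z{\left(U,a \right)} = 63$ ($z{\left(U,a \right)} = 9 \cdot 7 = 63$)
$2414 - z{\left(5,-40 \right)} = 2414 - 63 = 2351$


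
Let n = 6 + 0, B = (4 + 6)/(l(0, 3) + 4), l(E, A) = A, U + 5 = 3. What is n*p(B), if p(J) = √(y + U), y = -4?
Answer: 6*I*√6 ≈ 14.697*I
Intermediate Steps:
U = -2 (U = -5 + 3 = -2)
B = 10/7 (B = (4 + 6)/(3 + 4) = 10/7 ≈ 1.4286)
p(J) = I*√6 (p(J) = √(-4 - 2) = √(-6) = I*√6)
n = 6
n*p(B) = 6*(I*√6) = 6*I*√6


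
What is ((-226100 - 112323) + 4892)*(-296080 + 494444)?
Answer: -66160543284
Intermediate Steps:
((-226100 - 112323) + 4892)*(-296080 + 494444) = (-338423 + 4892)*198364 = -333531*198364 = -66160543284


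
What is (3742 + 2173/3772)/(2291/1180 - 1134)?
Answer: -101573515/30724067 ≈ -3.3060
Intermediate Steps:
(3742 + 2173/3772)/(2291/1180 - 1134) = (3742 + 2173*(1/3772))/(2291*(1/1180) - 1134) = (3742 + 53/92)/(2291/1180 - 1134) = 344317/(92*(-1335829/1180)) = (344317/92)*(-1180/1335829) = -101573515/30724067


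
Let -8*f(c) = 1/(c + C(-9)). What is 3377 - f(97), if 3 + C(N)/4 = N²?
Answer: 11049545/3272 ≈ 3377.0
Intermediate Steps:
C(N) = -12 + 4*N²
f(c) = -1/(8*(312 + c)) (f(c) = -1/(8*(c + (-12 + 4*(-9)²))) = -1/(8*(c + (-12 + 4*81))) = -1/(8*(c + (-12 + 324))) = -1/(8*(c + 312)) = -1/(8*(312 + c)))
3377 - f(97) = 3377 - (-1)/(2496 + 8*97) = 3377 - (-1)/(2496 + 776) = 3377 - (-1)/3272 = 3377 - 1*(-1/3272) = 3377 + 1/3272 = 11049545/3272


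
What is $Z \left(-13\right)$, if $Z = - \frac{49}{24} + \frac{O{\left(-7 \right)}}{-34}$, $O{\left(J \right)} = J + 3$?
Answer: $\frac{10205}{408} \approx 25.012$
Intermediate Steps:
$O{\left(J \right)} = 3 + J$
$Z = - \frac{785}{408}$ ($Z = - \frac{49}{24} + \frac{3 - 7}{-34} = \left(-49\right) \frac{1}{24} - - \frac{2}{17} = - \frac{49}{24} + \frac{2}{17} = - \frac{785}{408} \approx -1.924$)
$Z \left(-13\right) = \left(- \frac{785}{408}\right) \left(-13\right) = \frac{10205}{408}$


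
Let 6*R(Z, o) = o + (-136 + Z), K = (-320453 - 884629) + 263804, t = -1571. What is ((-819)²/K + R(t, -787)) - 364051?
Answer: -79168875191/217218 ≈ -3.6447e+5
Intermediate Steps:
K = -941278 (K = -1205082 + 263804 = -941278)
R(Z, o) = -68/3 + Z/6 + o/6 (R(Z, o) = (o + (-136 + Z))/6 = (-136 + Z + o)/6 = -68/3 + Z/6 + o/6)
((-819)²/K + R(t, -787)) - 364051 = ((-819)²/(-941278) + (-68/3 + (⅙)*(-1571) + (⅙)*(-787))) - 364051 = (670761*(-1/941278) + (-68/3 - 1571/6 - 787/6)) - 364051 = (-51597/72406 - 1247/3) - 364051 = -90445073/217218 - 364051 = -79168875191/217218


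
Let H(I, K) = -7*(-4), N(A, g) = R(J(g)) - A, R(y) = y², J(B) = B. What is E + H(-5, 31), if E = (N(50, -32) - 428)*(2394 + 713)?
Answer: 1696450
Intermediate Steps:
N(A, g) = g² - A
H(I, K) = 28
E = 1696422 (E = (((-32)² - 1*50) - 428)*(2394 + 713) = ((1024 - 50) - 428)*3107 = (974 - 428)*3107 = 546*3107 = 1696422)
E + H(-5, 31) = 1696422 + 28 = 1696450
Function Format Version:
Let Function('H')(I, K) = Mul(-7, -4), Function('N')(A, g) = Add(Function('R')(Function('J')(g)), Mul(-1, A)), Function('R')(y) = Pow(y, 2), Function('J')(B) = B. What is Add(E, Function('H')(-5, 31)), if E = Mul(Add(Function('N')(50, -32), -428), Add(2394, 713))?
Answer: 1696450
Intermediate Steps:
Function('N')(A, g) = Add(Pow(g, 2), Mul(-1, A))
Function('H')(I, K) = 28
E = 1696422 (E = Mul(Add(Add(Pow(-32, 2), Mul(-1, 50)), -428), Add(2394, 713)) = Mul(Add(Add(1024, -50), -428), 3107) = Mul(Add(974, -428), 3107) = Mul(546, 3107) = 1696422)
Add(E, Function('H')(-5, 31)) = Add(1696422, 28) = 1696450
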